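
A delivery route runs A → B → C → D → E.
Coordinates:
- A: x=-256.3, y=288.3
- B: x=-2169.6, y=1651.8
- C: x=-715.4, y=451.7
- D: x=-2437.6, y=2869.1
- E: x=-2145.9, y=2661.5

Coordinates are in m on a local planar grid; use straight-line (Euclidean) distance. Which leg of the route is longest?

C–D

Leg distances:
A→B: 2349.4 m
B→C: 1885.5 m
C→D: 2968.1 m
D→E: 358.0 m
The longest leg is C–D at 2968.1 m.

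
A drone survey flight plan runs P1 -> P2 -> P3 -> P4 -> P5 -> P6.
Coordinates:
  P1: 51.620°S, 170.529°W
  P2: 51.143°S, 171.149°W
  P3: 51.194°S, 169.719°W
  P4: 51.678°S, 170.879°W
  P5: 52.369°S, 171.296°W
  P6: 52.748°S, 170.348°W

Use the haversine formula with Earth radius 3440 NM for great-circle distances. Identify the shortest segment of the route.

P1–P2

Leg distances:
P1→P2: 36.9 NM
P2→P3: 53.9 NM
P3→P4: 52.2 NM
P4→P5: 44.3 NM
P5→P6: 41.4 NM
The shortest leg is P1–P2 at 36.9 NM.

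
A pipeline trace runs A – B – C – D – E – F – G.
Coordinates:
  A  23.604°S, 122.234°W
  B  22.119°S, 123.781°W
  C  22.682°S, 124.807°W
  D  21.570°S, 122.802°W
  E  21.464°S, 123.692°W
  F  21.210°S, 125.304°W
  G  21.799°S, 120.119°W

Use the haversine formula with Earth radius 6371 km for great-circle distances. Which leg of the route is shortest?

D–E

Leg distances:
A→B: 228.9 km
B→C: 122.7 km
C→D: 240.7 km
D→E: 92.8 km
E→F: 169.3 km
F→G: 540.4 km
The shortest leg is D–E at 92.8 km.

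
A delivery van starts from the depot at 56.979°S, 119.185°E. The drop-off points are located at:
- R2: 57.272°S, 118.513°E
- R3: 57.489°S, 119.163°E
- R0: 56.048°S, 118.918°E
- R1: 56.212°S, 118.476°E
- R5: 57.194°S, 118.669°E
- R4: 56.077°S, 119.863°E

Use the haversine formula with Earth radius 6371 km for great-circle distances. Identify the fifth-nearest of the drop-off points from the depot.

R0

Distance to each, sorted:
R5: 39.3 km
R2: 52.0 km
R3: 56.7 km
R1: 95.7 km
R0: 104.8 km
R4: 108.6 km
The fifth-nearest is R0 at 104.8 km.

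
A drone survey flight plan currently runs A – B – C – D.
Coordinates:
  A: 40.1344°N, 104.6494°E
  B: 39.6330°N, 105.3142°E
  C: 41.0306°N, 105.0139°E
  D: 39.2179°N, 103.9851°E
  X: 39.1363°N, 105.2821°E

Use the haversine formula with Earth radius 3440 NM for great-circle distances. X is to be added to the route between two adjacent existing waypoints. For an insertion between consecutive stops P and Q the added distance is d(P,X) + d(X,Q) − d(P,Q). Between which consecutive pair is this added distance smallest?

between A and B

Added distance for inserting X between each consecutive pair:
A–B: 53.6 NM
B–C: 59.2 NM
C–D: 56.3 NM
Smallest added distance is 53.6 NM, inserting between A and B.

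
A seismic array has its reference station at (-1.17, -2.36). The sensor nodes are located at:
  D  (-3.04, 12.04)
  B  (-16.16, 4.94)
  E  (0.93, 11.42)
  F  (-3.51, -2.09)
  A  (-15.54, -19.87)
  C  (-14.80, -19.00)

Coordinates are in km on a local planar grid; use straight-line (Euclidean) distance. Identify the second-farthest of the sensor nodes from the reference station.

Distances from the reference station ((-1.17, -2.36)):
A: 22.7 km
C: 21.5 km
B: 16.7 km
D: 14.5 km
E: 13.9 km
F: 2.4 km
The second-farthest is C at 21.5 km.

C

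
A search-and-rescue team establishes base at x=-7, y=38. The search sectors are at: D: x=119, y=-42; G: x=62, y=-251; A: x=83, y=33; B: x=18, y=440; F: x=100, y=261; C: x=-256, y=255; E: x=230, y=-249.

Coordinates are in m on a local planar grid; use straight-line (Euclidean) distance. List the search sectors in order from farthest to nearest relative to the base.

Distance from the base at x=-7, y=38 to each:
B x=18, y=440: 402.8 m
E x=230, y=-249: 372.2 m
C x=-256, y=255: 330.3 m
G x=62, y=-251: 297.1 m
F x=100, y=261: 247.3 m
D x=119, y=-42: 149.3 m
A x=83, y=33: 90.1 m

B, E, C, G, F, D, A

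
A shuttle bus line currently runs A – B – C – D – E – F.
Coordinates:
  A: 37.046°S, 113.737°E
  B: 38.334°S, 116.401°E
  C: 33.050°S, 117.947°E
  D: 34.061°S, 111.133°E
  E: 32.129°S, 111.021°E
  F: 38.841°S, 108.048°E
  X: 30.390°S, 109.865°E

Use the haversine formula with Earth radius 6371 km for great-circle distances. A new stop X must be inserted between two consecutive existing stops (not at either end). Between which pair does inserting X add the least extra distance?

between E and F

Added distance for inserting X between each consecutive pair:
A–B: 1614.4 km
B–C: 1282.6 km
C–D: 603.4 km
D–E: 432.6 km
E–F: 383.4 km
Smallest added distance is 383.4 km, inserting between E and F.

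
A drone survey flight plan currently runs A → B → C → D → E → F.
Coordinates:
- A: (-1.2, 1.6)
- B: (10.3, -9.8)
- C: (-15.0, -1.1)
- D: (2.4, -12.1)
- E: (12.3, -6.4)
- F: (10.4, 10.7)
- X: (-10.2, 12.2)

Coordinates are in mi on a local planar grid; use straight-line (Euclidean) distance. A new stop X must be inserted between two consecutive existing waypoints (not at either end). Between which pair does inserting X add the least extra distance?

Added distance for inserting X between each consecutive pair:
A–B: 27.8 mi
B–C: 17.5 mi
C–D: 20.9 mi
D–E: 45.1 mi
E–F: 32.6 mi
Smallest added distance is 17.5 mi, inserting between B and C.

between B and C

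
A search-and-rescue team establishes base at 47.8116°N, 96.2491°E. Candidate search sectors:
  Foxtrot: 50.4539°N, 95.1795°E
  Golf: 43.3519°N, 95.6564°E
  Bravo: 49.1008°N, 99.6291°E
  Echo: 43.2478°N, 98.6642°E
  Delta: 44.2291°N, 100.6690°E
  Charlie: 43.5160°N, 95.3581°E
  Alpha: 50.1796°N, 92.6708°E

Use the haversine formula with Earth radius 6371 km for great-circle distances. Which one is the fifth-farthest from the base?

Distance to each, sorted:
Echo: 541.1 km
Delta: 524.4 km
Golf: 498.0 km
Charlie: 482.6 km
Alpha: 370.7 km
Foxtrot: 303.9 km
Bravo: 287.5 km
The fifth-farthest is Alpha at 370.7 km.

Alpha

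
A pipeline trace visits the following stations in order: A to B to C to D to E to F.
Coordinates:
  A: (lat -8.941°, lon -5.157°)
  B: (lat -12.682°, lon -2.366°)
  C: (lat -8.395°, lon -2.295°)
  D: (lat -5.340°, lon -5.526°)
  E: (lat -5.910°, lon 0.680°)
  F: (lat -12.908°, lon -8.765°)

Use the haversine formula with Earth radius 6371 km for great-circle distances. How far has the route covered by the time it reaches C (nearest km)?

Leg distances:
A→B: 515.7 km  (cumulative 515.7 km)
B→C: 476.8 km  (cumulative 992.4 km)
Cumulative distance at C ≈ 992 km.

992 km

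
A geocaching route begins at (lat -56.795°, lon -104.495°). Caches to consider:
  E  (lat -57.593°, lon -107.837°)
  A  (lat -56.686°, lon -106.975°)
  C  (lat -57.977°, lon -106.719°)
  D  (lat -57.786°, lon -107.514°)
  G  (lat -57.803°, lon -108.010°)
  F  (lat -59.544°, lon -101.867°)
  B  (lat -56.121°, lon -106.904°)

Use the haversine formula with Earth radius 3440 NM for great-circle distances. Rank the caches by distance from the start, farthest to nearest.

Computing each great-circle distance from (lat -56.795°, lon -104.495°):
F (lat -59.544°, lon -101.867°): 184.8 NM
G (lat -57.803°, lon -108.010°): 129.1 NM
E (lat -57.593°, lon -107.837°): 118.8 NM
D (lat -57.786°, lon -107.514°): 114.6 NM
C (lat -57.977°, lon -106.719°): 101.1 NM
B (lat -56.121°, lon -106.904°): 89.6 NM
A (lat -56.686°, lon -106.975°): 81.9 NM

F, G, E, D, C, B, A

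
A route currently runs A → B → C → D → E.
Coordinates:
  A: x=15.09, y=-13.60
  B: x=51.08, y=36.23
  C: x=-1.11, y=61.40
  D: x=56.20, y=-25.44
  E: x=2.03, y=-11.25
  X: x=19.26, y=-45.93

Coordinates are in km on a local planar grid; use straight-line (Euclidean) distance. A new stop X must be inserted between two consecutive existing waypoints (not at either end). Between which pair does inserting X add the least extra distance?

between D and E

Added distance for inserting X between each consecutive pair:
A–B: 59.2 km
B–C: 139.4 km
C–D: 47.4 km
D–E: 25.0 km
Smallest added distance is 25.0 km, inserting between D and E.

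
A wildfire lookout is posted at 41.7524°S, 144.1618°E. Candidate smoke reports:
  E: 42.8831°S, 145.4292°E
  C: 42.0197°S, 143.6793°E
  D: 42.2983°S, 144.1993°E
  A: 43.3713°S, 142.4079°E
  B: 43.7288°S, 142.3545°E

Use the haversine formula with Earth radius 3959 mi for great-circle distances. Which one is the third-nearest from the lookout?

E

Distance to each, sorted:
C: 30.9 mi
D: 37.8 mi
E: 101.5 mi
A: 143.1 mi
B: 164.5 mi
The third-nearest is E at 101.5 mi.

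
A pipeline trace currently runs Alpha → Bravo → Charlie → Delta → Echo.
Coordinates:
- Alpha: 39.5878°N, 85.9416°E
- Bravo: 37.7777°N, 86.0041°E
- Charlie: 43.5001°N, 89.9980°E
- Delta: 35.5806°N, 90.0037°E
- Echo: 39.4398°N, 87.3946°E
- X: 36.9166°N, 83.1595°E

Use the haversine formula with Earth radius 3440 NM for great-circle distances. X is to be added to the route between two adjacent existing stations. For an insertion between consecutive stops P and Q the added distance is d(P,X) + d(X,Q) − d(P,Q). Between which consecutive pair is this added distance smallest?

between Alpha and Bravo

Added distance for inserting X between each consecutive pair:
Alpha–Bravo: 243.7 NM
Bravo–Charlie: 260.8 NM
Charlie–Delta: 369.5 NM
Delta–Echo: 328.7 NM
Smallest added distance is 243.7 NM, inserting between Alpha and Bravo.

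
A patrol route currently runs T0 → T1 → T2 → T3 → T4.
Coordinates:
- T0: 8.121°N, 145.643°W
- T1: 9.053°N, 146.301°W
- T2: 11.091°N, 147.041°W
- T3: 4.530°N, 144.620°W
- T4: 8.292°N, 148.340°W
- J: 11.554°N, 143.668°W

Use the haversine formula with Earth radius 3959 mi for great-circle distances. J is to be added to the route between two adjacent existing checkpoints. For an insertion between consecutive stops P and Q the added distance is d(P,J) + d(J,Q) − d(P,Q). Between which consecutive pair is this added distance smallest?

between T2 and T3

Added distance for inserting J between each consecutive pair:
T0–T1: 442.9 mi
T1–T2: 330.0 mi
T2–T3: 237.8 mi
T3–T4: 515.0 mi
Smallest added distance is 237.8 mi, inserting between T2 and T3.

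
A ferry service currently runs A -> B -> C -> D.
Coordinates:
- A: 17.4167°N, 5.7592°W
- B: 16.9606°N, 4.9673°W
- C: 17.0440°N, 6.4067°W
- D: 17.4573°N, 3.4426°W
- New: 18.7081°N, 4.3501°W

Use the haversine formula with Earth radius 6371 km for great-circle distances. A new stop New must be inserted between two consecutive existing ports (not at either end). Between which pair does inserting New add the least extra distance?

between C and D

Added distance for inserting New between each consecutive pair:
A–B: 313.7 km
B–C: 337.3 km
C–D: 136.5 km
Smallest added distance is 136.5 km, inserting between C and D.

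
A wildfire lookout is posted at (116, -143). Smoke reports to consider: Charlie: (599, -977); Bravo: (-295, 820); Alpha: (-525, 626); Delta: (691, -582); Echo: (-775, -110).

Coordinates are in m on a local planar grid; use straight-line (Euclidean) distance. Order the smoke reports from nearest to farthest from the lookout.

Distance from the lookout at (116, -143) to each:
Delta (691, -582): 723.4 m
Echo (-775, -110): 891.6 m
Charlie (599, -977): 963.8 m
Alpha (-525, 626): 1001.1 m
Bravo (-295, 820): 1047.0 m

Delta, Echo, Charlie, Alpha, Bravo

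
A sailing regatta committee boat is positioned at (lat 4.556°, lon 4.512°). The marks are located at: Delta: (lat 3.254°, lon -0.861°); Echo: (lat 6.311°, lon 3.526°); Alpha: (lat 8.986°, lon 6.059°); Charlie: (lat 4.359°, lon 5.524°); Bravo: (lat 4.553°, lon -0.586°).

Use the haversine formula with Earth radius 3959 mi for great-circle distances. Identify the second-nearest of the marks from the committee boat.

Distance to each, sorted:
Charlie: 71.0 mi
Echo: 138.9 mi
Alpha: 324.0 mi
Bravo: 351.1 mi
Delta: 381.2 mi
The second-nearest is Echo at 138.9 mi.

Echo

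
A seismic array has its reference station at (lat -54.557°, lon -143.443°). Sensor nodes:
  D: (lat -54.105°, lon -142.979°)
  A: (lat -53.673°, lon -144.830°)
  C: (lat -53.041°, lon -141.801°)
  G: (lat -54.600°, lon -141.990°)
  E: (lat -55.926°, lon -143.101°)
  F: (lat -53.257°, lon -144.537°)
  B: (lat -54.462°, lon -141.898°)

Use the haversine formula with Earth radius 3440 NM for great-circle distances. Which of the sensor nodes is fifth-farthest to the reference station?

B

Distance to each, sorted:
C: 108.0 NM
F: 87.1 NM
E: 83.0 NM
A: 72.1 NM
B: 54.2 NM
G: 50.6 NM
D: 31.6 NM
The fifth-farthest is B at 54.2 NM.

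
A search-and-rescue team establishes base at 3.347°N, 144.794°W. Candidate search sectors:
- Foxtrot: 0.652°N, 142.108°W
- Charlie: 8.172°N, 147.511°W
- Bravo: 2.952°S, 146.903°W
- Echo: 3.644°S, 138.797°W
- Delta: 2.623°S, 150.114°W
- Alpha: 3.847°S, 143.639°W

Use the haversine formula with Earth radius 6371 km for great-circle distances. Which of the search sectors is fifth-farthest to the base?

Distance to each, sorted:
Echo: 1023.9 km
Delta: 889.0 km
Alpha: 810.2 km
Bravo: 738.6 km
Charlie: 614.9 km
Foxtrot: 422.9 km
The fifth-farthest is Charlie at 614.9 km.

Charlie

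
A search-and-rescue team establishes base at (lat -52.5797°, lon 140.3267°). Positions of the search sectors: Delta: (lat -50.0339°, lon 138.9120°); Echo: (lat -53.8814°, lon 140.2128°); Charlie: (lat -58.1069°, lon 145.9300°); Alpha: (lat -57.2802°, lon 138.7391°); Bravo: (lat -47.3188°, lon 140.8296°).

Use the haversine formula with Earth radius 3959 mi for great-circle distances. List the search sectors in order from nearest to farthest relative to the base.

Computing each great-circle distance from (lat -52.5797°, lon 140.3267°):
Echo (lat -53.8814°, lon 140.2128°): 90.1 mi
Delta (lat -50.0339°, lon 138.9120°): 186.2 mi
Alpha (lat -57.2802°, lon 138.7391°): 330.8 mi
Bravo (lat -47.3188°, lon 140.8296°): 364.2 mi
Charlie (lat -58.1069°, lon 145.9300°): 440.5 mi

Echo, Delta, Alpha, Bravo, Charlie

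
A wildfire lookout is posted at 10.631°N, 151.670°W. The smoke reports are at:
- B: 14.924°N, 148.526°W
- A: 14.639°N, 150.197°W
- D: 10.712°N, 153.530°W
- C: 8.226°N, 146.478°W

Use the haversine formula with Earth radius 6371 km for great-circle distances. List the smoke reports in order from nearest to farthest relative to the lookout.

D, A, B, C

Computing each great-circle distance from 10.631°N, 151.670°W:
D 10.712°N, 153.530°W: 203.4 km
A 14.639°N, 150.197°W: 473.4 km
B 14.924°N, 148.526°W: 586.6 km
C 8.226°N, 146.478°W: 629.1 km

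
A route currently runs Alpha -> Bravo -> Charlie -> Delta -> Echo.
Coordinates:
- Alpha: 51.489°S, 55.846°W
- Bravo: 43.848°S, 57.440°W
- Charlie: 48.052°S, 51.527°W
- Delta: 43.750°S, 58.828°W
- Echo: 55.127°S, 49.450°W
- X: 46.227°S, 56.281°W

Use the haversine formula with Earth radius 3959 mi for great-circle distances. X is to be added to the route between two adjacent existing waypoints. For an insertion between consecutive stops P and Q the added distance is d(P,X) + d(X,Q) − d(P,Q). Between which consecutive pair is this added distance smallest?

between Delta and Echo

Added distance for inserting X between each consecutive pair:
Alpha–Bravo: 4.8 mi
Bravo–Charlie: 24.3 mi
Charlie–Delta: 8.5 mi
Delta–Echo: 4.6 mi
Smallest added distance is 4.6 mi, inserting between Delta and Echo.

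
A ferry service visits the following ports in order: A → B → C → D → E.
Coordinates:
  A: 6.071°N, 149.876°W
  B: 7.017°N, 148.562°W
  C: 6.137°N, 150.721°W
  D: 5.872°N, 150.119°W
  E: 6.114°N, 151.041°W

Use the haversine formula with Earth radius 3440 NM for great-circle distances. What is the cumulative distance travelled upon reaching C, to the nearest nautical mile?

236 NM

Leg distances:
A→B: 96.8 NM  (cumulative 96.8 NM)
B→C: 139.2 NM  (cumulative 236.0 NM)
Cumulative distance at C ≈ 236 NM.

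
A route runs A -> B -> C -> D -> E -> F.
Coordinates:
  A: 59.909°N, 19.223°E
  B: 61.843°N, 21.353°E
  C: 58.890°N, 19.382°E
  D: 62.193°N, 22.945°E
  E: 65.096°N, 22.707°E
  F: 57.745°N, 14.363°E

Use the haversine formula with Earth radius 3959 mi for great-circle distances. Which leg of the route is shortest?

Leg distances:
A→B: 151.6 mi
B→C: 214.8 mi
C→D: 258.3 mi
D→E: 200.7 mi
E→F: 576.9 mi
The shortest leg is A–B at 151.6 mi.

A–B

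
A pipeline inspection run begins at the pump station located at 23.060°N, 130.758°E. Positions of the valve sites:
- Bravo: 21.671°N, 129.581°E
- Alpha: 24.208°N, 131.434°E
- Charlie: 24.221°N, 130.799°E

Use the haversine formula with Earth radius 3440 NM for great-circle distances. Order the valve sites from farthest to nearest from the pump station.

Distances from the pump station:
Bravo 21.671°N, 129.581°E: 105.9 NM
Alpha 24.208°N, 131.434°E: 78.3 NM
Charlie 24.221°N, 130.799°E: 69.7 NM

Bravo, Alpha, Charlie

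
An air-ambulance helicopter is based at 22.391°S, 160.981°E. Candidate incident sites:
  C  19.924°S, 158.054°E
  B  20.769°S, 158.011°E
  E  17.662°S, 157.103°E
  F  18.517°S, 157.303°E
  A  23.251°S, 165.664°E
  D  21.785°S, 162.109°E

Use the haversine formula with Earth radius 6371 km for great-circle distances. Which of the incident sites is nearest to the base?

Distances from the base (22.391°S, 160.981°E):
D: 134.3 km
B: 356.1 km
C: 409.1 km
A: 489.4 km
F: 576.5 km
E: 663.7 km
The nearest is D at 134.3 km.

D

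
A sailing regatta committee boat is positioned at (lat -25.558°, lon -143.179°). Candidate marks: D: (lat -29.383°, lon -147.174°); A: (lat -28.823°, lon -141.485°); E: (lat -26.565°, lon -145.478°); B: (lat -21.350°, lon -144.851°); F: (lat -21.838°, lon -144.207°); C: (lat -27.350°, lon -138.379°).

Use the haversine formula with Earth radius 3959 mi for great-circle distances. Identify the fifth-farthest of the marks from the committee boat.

Distance to each, sorted:
D: 360.3 mi
C: 321.7 mi
B: 309.5 mi
F: 265.1 mi
A: 248.5 mi
E: 158.8 mi
The fifth-farthest is A at 248.5 mi.

A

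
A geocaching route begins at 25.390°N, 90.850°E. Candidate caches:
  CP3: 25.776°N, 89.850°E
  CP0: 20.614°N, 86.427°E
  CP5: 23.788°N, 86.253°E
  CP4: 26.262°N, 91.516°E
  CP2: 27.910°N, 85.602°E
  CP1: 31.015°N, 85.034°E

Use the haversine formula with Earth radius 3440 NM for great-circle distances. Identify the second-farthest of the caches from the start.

CP0

Distances from the start (25.390°N, 90.850°E):
CP1: 456.7 NM
CP0: 376.7 NM
CP2: 319.6 NM
CP5: 268.7 NM
CP4: 63.5 NM
CP3: 58.9 NM
The second-farthest is CP0 at 376.7 NM.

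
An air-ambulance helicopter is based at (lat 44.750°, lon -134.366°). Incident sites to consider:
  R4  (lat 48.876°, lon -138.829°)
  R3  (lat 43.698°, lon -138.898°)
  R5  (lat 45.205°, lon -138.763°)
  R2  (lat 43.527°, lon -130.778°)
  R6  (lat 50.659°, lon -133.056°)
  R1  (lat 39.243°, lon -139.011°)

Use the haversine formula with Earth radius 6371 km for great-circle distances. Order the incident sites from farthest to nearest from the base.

Computing each great-circle distance from (lat 44.750°, lon -134.366°):
R1 (lat 39.243°, lon -139.011°): 722.4 km
R6 (lat 50.659°, lon -133.056°): 664.3 km
R4 (lat 48.876°, lon -138.829°): 570.6 km
R3 (lat 43.698°, lon -138.898°): 379.5 km
R5 (lat 45.205°, lon -138.763°): 349.5 km
R2 (lat 43.527°, lon -130.778°): 316.9 km

R1, R6, R4, R3, R5, R2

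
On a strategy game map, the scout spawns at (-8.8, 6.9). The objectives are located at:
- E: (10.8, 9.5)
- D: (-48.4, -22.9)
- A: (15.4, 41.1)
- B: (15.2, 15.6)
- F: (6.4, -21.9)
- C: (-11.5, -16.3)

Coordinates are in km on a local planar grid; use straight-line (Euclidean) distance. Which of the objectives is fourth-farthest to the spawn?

Distance to each, sorted:
D: 49.6 km
A: 41.9 km
F: 32.6 km
B: 25.5 km
C: 23.4 km
E: 19.8 km
The fourth-farthest is B at 25.5 km.

B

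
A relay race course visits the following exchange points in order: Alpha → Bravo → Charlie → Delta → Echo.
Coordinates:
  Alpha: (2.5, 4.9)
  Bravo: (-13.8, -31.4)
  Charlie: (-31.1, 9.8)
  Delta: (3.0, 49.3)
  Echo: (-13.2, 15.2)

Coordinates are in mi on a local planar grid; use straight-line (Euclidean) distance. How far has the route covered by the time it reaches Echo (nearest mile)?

Leg distances:
Alpha→Bravo: 39.8 mi  (cumulative 39.8 mi)
Bravo→Charlie: 44.7 mi  (cumulative 84.5 mi)
Charlie→Delta: 52.2 mi  (cumulative 136.7 mi)
Delta→Echo: 37.8 mi  (cumulative 174.4 mi)
Cumulative distance at Echo ≈ 174 mi.

174 mi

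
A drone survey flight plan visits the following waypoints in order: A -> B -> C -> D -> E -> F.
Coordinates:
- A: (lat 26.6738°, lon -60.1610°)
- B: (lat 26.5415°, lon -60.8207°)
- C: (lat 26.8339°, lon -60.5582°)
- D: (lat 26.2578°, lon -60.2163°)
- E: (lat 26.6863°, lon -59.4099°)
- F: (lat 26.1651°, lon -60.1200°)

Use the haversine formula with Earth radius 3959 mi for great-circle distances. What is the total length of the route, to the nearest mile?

228 mi

Leg distances:
A→B: 41.8 mi  (cumulative 41.8 mi)
B→C: 25.9 mi  (cumulative 67.7 mi)
C→D: 45.1 mi  (cumulative 112.7 mi)
D→E: 58.0 mi  (cumulative 170.7 mi)
E→F: 56.8 mi  (cumulative 227.6 mi)
Total route length ≈ 228 mi.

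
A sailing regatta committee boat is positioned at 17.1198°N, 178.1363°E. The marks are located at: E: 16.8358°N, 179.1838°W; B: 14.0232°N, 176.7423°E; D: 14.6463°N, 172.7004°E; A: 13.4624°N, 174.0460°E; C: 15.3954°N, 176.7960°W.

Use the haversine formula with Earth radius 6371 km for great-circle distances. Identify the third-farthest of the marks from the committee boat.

Distances from the committee boat (17.1198°N, 178.1363°E):
D: 643.1 km
A: 598.1 km
C: 573.9 km
B: 375.3 km
E: 286.7 km
The third-farthest is C at 573.9 km.

C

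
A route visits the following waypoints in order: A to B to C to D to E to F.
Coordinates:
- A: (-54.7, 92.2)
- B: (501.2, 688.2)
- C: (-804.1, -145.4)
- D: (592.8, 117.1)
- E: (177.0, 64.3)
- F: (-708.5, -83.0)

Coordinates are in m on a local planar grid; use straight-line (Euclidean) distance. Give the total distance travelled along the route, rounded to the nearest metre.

Leg distances:
A→B: 815.0 m  (cumulative 815.0 m)
B→C: 1548.8 m  (cumulative 2363.8 m)
C→D: 1421.4 m  (cumulative 3785.1 m)
D→E: 419.1 m  (cumulative 4204.3 m)
E→F: 897.7 m  (cumulative 5101.9 m)
Total route length ≈ 5102 m.

5102 m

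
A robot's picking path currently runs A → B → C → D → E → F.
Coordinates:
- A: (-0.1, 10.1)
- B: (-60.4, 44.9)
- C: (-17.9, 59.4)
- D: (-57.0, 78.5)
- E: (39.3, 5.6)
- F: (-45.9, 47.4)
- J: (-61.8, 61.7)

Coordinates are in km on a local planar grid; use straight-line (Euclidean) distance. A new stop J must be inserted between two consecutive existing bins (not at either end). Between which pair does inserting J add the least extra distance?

Added distance for inserting J between each consecutive pair:
A–B: 27.7 km
B–C: 15.9 km
C–D: 17.9 km
D–E: 12.3 km
E–F: 42.1 km
Smallest added distance is 12.3 km, inserting between D and E.

between D and E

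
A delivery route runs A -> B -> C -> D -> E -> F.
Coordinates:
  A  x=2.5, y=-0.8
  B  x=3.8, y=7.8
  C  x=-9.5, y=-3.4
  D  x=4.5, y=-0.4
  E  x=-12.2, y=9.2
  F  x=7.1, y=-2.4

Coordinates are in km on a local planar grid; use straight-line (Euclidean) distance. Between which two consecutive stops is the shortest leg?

A–B

Leg distances:
A→B: 8.7 km
B→C: 17.4 km
C→D: 14.3 km
D→E: 19.3 km
E→F: 22.5 km
The shortest leg is A–B at 8.7 km.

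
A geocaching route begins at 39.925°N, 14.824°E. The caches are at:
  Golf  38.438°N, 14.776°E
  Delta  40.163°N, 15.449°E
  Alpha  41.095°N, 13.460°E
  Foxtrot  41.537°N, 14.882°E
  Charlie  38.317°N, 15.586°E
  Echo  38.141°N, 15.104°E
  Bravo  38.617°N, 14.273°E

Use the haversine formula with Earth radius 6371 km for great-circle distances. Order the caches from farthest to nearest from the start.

Echo, Charlie, Foxtrot, Alpha, Golf, Bravo, Delta

Distance from the start at 39.925°N, 14.824°E to each:
Echo 38.141°N, 15.104°E: 199.8 km
Charlie 38.317°N, 15.586°E: 190.5 km
Foxtrot 41.537°N, 14.882°E: 179.3 km
Alpha 41.095°N, 13.460°E: 173.8 km
Golf 38.438°N, 14.776°E: 165.4 km
Bravo 38.617°N, 14.273°E: 153.0 km
Delta 40.163°N, 15.449°E: 59.4 km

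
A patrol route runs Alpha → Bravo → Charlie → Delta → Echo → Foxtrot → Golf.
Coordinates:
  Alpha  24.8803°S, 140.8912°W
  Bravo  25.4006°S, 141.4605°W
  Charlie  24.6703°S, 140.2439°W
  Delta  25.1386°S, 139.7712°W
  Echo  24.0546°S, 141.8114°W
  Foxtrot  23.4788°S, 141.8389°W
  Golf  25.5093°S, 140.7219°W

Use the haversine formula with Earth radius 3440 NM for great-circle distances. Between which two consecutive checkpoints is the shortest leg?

Echo–Foxtrot

Leg distances:
Alpha→Bravo: 44.0 NM
Bravo→Charlie: 79.4 NM
Charlie→Delta: 38.1 NM
Delta→Echo: 129.0 NM
Echo→Foxtrot: 34.6 NM
Foxtrot→Golf: 136.3 NM
The shortest leg is Echo–Foxtrot at 34.6 NM.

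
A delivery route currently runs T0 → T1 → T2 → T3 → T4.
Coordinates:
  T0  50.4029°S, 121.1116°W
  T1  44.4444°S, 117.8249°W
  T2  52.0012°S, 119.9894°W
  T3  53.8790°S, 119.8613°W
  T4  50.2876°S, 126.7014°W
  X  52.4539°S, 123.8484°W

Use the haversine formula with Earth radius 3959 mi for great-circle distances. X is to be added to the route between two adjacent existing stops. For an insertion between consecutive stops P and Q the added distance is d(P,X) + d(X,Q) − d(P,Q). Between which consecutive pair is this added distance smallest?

Added distance for inserting X between each consecutive pair:
T0–T1: 362.9 mi
T1–T2: 252.7 mi
T2–T3: 228.7 mi
T3–T4: 4.3 mi
Smallest added distance is 4.3 mi, inserting between T3 and T4.

between T3 and T4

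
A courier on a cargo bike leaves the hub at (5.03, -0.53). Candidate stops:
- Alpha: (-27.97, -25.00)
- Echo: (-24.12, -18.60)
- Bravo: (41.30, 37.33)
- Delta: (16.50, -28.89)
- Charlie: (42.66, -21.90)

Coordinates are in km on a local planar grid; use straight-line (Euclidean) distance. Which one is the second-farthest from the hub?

Charlie

Distances from the hub ((5.03, -0.53)):
Bravo: 52.4 km
Charlie: 43.3 km
Alpha: 41.1 km
Echo: 34.3 km
Delta: 30.6 km
The second-farthest is Charlie at 43.3 km.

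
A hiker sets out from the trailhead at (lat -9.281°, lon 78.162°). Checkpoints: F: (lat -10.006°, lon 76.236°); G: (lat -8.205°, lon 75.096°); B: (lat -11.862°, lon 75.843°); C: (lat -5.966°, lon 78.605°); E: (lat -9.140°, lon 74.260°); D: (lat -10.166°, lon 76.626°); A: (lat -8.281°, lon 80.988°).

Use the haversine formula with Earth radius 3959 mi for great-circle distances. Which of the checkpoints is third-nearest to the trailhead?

A

Distances from the trailhead ((lat -9.281°, lon 78.162°)):
D: 121.2 mi
F: 140.4 mi
A: 205.0 mi
G: 222.2 mi
C: 231.1 mi
B: 237.9 mi
E: 266.3 mi
The third-nearest is A at 205.0 mi.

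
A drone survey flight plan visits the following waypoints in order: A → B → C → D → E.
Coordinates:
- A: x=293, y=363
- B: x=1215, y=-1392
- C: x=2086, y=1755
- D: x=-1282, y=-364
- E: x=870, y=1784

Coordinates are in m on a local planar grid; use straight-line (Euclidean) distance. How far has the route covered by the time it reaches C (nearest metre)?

5248 m

Leg distances:
A→B: 1982.5 m  (cumulative 1982.5 m)
B→C: 3265.3 m  (cumulative 5247.8 m)
Cumulative distance at C ≈ 5248 m.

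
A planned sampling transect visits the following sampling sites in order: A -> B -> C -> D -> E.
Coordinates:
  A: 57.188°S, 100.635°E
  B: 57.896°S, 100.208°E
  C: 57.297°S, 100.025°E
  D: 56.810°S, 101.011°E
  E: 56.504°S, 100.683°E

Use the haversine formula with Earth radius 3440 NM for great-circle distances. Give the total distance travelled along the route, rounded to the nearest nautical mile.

Leg distances:
A→B: 44.7 NM  (cumulative 44.7 NM)
B→C: 36.4 NM  (cumulative 81.1 NM)
C→D: 43.5 NM  (cumulative 124.6 NM)
D→E: 21.3 NM  (cumulative 145.9 NM)
Total route length ≈ 146 NM.

146 NM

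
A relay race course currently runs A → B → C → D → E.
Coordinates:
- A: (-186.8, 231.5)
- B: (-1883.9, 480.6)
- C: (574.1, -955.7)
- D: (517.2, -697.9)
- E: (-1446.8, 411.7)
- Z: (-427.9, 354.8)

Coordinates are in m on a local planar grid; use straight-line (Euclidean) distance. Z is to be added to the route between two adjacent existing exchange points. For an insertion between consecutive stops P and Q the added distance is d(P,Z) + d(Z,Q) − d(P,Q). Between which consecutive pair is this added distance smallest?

between A and B

Added distance for inserting Z between each consecutive pair:
A–B: 16.9 m
B–C: 264.2 m
C–D: 2800.4 m
D–E: 179.4 m
Smallest added distance is 16.9 m, inserting between A and B.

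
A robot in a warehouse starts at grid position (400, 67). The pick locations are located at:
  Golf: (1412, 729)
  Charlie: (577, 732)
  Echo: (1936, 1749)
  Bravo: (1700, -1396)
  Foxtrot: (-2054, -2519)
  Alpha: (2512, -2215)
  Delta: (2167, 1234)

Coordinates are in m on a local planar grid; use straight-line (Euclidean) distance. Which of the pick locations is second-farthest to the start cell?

Alpha

Distances from the start cell ((400, 67)):
Foxtrot: 3565.0 m
Alpha: 3109.4 m
Echo: 2277.8 m
Delta: 2117.6 m
Bravo: 1957.1 m
Golf: 1209.3 m
Charlie: 688.2 m
The second-farthest is Alpha at 3109.4 m.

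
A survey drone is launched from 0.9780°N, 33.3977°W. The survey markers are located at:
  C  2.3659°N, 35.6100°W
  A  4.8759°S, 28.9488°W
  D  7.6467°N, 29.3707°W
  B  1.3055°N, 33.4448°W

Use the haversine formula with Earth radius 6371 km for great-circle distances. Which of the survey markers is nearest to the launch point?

B

Distance to each, sorted:
B: 36.8 km
C: 290.3 km
A: 817.3 km
D: 865.5 km
The nearest is B at 36.8 km.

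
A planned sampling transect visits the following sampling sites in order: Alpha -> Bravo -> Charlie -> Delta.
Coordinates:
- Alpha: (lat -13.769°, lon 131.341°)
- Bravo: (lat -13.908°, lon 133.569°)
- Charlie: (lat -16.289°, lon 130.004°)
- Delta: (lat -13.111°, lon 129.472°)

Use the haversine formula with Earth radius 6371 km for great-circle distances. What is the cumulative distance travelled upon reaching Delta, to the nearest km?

Leg distances:
Alpha→Bravo: 241.0 km  (cumulative 241.0 km)
Bravo→Charlie: 465.3 km  (cumulative 706.4 km)
Charlie→Delta: 358.0 km  (cumulative 1064.4 km)
Cumulative distance at Delta ≈ 1064 km.

1064 km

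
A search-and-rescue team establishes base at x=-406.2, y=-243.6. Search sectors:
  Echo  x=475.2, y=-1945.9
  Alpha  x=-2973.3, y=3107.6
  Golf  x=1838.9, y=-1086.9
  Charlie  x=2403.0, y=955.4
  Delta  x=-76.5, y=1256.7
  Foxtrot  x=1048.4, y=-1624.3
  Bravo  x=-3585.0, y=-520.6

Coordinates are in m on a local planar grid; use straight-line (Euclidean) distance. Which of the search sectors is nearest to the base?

Distances from the base (x=-406.2, y=-243.6):
Delta: 1536.1 m
Echo: 1916.9 m
Foxtrot: 2005.5 m
Golf: 2398.3 m
Charlie: 3054.4 m
Bravo: 3190.8 m
Alpha: 4221.4 m
The nearest is Delta at 1536.1 m.

Delta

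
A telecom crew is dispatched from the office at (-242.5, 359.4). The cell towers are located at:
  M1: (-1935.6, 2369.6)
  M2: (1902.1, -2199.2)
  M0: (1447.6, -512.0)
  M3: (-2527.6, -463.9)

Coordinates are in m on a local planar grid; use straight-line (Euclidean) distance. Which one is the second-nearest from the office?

M3

Distance to each, sorted:
M0: 1901.5 m
M3: 2428.9 m
M1: 2628.2 m
M2: 3338.5 m
The second-nearest is M3 at 2428.9 m.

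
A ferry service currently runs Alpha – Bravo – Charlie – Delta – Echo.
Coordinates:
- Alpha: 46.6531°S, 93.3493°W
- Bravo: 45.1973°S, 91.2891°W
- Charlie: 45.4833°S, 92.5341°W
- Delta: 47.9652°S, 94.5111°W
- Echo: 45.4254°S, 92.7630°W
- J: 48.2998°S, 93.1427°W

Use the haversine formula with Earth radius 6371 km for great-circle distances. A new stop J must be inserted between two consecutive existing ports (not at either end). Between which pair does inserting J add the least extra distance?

Added distance for inserting J between each consecutive pair:
Alpha–Bravo: 329.4 km
Bravo–Charlie: 586.9 km
Charlie–Delta: 110.3 km
Delta–Echo: 116.8 km
Smallest added distance is 110.3 km, inserting between Charlie and Delta.

between Charlie and Delta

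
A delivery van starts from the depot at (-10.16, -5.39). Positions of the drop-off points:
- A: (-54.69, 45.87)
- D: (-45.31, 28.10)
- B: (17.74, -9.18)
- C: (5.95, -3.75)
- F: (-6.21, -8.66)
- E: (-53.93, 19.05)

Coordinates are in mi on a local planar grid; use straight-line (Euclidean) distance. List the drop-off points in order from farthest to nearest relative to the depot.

A, E, D, B, C, F

Distance from the depot at (-10.16, -5.39) to each:
A (-54.69, 45.87): 67.9 mi
E (-53.93, 19.05): 50.1 mi
D (-45.31, 28.10): 48.6 mi
B (17.74, -9.18): 28.2 mi
C (5.95, -3.75): 16.2 mi
F (-6.21, -8.66): 5.1 mi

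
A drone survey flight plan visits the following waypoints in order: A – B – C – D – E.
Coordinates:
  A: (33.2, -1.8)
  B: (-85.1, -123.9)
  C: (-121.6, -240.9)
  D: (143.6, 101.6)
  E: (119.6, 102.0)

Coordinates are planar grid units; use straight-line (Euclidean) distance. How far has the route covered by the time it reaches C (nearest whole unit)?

293

Leg distances:
A→B: 170.0  (cumulative 170.0)
B→C: 122.6  (cumulative 292.6)
Cumulative distance at C ≈ 293.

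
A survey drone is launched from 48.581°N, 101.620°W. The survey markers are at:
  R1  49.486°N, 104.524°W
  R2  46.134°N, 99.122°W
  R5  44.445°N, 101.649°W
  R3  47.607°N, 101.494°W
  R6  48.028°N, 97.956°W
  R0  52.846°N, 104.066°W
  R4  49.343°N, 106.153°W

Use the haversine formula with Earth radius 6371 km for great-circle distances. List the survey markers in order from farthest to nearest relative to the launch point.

R0, R5, R4, R2, R6, R1, R3

Distances from the launch point:
R0 52.846°N, 104.066°W: 504.5 km
R5 44.445°N, 101.649°W: 459.9 km
R4 49.343°N, 106.153°W: 341.6 km
R2 46.134°N, 99.122°W: 330.8 km
R6 48.028°N, 97.956°W: 277.9 km
R1 49.486°N, 104.524°W: 234.4 km
R3 47.607°N, 101.494°W: 108.7 km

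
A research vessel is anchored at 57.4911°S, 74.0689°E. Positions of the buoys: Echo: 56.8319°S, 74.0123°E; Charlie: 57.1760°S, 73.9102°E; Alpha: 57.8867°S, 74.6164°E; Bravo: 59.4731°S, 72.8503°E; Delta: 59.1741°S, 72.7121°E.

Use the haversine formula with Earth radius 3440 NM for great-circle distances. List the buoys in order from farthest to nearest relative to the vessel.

Distances from the vessel:
Bravo 59.4731°S, 72.8503°E: 125.0 NM
Delta 59.1741°S, 72.7121°E: 109.7 NM
Echo 56.8319°S, 74.0123°E: 39.6 NM
Alpha 57.8867°S, 74.6164°E: 29.5 NM
Charlie 57.1760°S, 73.9102°E: 19.6 NM

Bravo, Delta, Echo, Alpha, Charlie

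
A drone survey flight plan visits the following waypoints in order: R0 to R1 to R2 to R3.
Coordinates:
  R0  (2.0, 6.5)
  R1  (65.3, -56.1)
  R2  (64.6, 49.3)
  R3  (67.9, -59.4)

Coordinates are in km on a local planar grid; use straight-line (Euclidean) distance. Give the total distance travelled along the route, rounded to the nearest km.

Leg distances:
R0→R1: 89.0 km  (cumulative 89.0 km)
R1→R2: 105.4 km  (cumulative 194.4 km)
R2→R3: 108.8 km  (cumulative 303.2 km)
Total route length ≈ 303 km.

303 km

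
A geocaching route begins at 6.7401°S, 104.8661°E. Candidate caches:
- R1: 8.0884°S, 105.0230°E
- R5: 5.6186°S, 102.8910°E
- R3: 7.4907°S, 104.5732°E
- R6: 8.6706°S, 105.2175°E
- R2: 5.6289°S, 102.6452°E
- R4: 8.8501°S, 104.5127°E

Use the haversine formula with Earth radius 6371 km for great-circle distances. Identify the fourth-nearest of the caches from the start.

R4

Distance to each, sorted:
R3: 89.5 km
R1: 150.9 km
R6: 218.1 km
R4: 237.8 km
R5: 251.4 km
R2: 274.9 km
The fourth-nearest is R4 at 237.8 km.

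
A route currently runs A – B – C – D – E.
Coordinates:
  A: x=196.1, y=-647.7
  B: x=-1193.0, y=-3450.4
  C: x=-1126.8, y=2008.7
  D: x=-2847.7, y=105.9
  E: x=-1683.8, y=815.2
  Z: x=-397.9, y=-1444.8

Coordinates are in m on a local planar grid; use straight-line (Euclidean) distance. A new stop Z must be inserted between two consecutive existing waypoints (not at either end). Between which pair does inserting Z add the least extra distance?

Added distance for inserting Z between each consecutive pair:
A–B: 23.5 m
B–C: 227.5 m
C–D: 3863.4 m
D–E: 4136.6 m
Smallest added distance is 23.5 m, inserting between A and B.

between A and B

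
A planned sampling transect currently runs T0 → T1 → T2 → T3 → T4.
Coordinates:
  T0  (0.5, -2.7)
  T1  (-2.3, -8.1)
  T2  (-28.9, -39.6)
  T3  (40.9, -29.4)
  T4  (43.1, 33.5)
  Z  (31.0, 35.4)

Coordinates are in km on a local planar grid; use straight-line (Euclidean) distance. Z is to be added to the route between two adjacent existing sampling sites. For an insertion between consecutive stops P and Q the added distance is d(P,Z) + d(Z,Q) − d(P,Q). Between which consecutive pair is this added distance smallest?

Added distance for inserting Z between each consecutive pair:
T0–T1: 97.5 km
T1–T2: 109.5 km
T2–T3: 91.0 km
T3–T4: 14.9 km
Smallest added distance is 14.9 km, inserting between T3 and T4.

between T3 and T4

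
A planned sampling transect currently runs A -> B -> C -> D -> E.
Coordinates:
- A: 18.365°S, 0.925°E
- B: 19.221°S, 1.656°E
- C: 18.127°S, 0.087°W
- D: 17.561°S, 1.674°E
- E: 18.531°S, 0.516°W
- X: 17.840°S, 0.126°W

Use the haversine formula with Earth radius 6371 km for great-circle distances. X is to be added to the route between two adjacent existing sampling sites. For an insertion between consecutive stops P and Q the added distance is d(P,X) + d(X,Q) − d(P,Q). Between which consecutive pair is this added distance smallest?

between D and E

Added distance for inserting X between each consecutive pair:
A–B: 245.7 km
B–C: 54.6 km
C–D: 28.6 km
D–E: 24.9 km
Smallest added distance is 24.9 km, inserting between D and E.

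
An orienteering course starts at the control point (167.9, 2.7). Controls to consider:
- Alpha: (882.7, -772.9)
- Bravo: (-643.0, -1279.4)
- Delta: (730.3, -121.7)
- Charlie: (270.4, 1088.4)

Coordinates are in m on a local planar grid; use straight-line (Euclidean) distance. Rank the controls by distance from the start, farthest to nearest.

Distances from the start:
Bravo (-643.0, -1279.4): 1517.0 m
Charlie (270.4, 1088.4): 1090.5 m
Alpha (882.7, -772.9): 1054.7 m
Delta (730.3, -121.7): 576.0 m

Bravo, Charlie, Alpha, Delta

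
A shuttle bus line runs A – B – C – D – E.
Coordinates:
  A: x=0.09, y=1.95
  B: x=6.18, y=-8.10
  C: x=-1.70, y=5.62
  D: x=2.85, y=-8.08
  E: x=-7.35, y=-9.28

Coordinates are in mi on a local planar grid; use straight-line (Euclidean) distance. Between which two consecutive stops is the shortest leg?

D–E

Leg distances:
A→B: 11.8 mi
B→C: 15.8 mi
C→D: 14.4 mi
D→E: 10.3 mi
The shortest leg is D–E at 10.3 mi.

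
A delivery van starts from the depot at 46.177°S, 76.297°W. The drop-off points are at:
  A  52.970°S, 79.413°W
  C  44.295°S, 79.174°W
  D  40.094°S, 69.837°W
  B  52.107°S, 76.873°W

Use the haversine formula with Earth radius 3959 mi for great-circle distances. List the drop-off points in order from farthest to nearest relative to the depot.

D, A, B, C

Distance from the depot at 46.177°S, 76.297°W to each:
D 40.094°S, 69.837°W: 531.4 mi
A 52.970°S, 79.413°W: 489.6 mi
B 52.107°S, 76.873°W: 410.6 mi
C 44.295°S, 79.174°W: 191.0 mi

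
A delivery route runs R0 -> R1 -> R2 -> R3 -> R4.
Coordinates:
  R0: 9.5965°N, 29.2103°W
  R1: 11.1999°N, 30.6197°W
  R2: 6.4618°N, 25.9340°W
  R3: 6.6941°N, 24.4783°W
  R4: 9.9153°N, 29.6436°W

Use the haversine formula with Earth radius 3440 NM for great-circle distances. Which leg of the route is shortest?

Leg distances:
R0→R1: 127.3 NM
R1→R2: 397.7 NM
R2→R3: 87.9 NM
R3→R4: 362.7 NM
The shortest leg is R2–R3 at 87.9 NM.

R2–R3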